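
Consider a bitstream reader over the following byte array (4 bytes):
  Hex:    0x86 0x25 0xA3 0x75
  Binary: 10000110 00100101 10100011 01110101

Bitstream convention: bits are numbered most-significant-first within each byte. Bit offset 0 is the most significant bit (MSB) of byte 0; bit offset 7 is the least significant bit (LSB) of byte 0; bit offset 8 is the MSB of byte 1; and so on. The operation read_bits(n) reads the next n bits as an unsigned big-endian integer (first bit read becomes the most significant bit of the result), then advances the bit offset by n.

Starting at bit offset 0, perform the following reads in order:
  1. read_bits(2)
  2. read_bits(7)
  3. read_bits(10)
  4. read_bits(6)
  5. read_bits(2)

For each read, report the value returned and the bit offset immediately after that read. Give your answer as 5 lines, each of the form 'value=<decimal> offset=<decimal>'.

Read 1: bits[0:2] width=2 -> value=2 (bin 10); offset now 2 = byte 0 bit 2; 30 bits remain
Read 2: bits[2:9] width=7 -> value=12 (bin 0001100); offset now 9 = byte 1 bit 1; 23 bits remain
Read 3: bits[9:19] width=10 -> value=301 (bin 0100101101); offset now 19 = byte 2 bit 3; 13 bits remain
Read 4: bits[19:25] width=6 -> value=6 (bin 000110); offset now 25 = byte 3 bit 1; 7 bits remain
Read 5: bits[25:27] width=2 -> value=3 (bin 11); offset now 27 = byte 3 bit 3; 5 bits remain

Answer: value=2 offset=2
value=12 offset=9
value=301 offset=19
value=6 offset=25
value=3 offset=27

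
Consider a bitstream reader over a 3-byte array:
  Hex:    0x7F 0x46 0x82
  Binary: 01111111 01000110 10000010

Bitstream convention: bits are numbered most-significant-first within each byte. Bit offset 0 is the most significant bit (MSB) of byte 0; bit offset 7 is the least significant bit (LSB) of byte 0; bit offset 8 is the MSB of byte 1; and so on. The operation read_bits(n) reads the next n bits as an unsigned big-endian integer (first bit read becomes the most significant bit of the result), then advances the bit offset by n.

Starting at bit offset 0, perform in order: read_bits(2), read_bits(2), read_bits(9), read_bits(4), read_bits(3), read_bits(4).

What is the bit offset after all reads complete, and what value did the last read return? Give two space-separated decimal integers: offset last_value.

Read 1: bits[0:2] width=2 -> value=1 (bin 01); offset now 2 = byte 0 bit 2; 22 bits remain
Read 2: bits[2:4] width=2 -> value=3 (bin 11); offset now 4 = byte 0 bit 4; 20 bits remain
Read 3: bits[4:13] width=9 -> value=488 (bin 111101000); offset now 13 = byte 1 bit 5; 11 bits remain
Read 4: bits[13:17] width=4 -> value=13 (bin 1101); offset now 17 = byte 2 bit 1; 7 bits remain
Read 5: bits[17:20] width=3 -> value=0 (bin 000); offset now 20 = byte 2 bit 4; 4 bits remain
Read 6: bits[20:24] width=4 -> value=2 (bin 0010); offset now 24 = byte 3 bit 0; 0 bits remain

Answer: 24 2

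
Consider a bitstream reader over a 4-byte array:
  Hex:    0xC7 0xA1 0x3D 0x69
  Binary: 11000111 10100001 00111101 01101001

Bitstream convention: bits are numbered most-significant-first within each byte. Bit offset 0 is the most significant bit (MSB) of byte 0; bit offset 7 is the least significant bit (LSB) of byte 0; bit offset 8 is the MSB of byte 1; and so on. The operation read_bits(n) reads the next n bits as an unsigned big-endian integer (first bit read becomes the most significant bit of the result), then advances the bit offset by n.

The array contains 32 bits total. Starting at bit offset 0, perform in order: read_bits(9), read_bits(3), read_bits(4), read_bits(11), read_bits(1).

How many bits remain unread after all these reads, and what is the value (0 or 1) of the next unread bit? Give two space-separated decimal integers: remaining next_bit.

Answer: 4 1

Derivation:
Read 1: bits[0:9] width=9 -> value=399 (bin 110001111); offset now 9 = byte 1 bit 1; 23 bits remain
Read 2: bits[9:12] width=3 -> value=2 (bin 010); offset now 12 = byte 1 bit 4; 20 bits remain
Read 3: bits[12:16] width=4 -> value=1 (bin 0001); offset now 16 = byte 2 bit 0; 16 bits remain
Read 4: bits[16:27] width=11 -> value=491 (bin 00111101011); offset now 27 = byte 3 bit 3; 5 bits remain
Read 5: bits[27:28] width=1 -> value=0 (bin 0); offset now 28 = byte 3 bit 4; 4 bits remain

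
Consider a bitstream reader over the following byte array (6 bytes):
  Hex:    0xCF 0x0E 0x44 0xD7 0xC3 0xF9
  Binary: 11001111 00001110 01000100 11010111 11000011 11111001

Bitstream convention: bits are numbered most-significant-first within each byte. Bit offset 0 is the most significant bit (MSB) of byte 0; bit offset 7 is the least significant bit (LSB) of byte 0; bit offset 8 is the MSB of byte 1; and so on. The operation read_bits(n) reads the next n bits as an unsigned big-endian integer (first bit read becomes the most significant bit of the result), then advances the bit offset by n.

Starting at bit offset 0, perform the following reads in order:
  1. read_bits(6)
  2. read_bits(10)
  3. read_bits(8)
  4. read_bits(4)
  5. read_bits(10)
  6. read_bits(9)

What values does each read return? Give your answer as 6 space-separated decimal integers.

Read 1: bits[0:6] width=6 -> value=51 (bin 110011); offset now 6 = byte 0 bit 6; 42 bits remain
Read 2: bits[6:16] width=10 -> value=782 (bin 1100001110); offset now 16 = byte 2 bit 0; 32 bits remain
Read 3: bits[16:24] width=8 -> value=68 (bin 01000100); offset now 24 = byte 3 bit 0; 24 bits remain
Read 4: bits[24:28] width=4 -> value=13 (bin 1101); offset now 28 = byte 3 bit 4; 20 bits remain
Read 5: bits[28:38] width=10 -> value=496 (bin 0111110000); offset now 38 = byte 4 bit 6; 10 bits remain
Read 6: bits[38:47] width=9 -> value=508 (bin 111111100); offset now 47 = byte 5 bit 7; 1 bits remain

Answer: 51 782 68 13 496 508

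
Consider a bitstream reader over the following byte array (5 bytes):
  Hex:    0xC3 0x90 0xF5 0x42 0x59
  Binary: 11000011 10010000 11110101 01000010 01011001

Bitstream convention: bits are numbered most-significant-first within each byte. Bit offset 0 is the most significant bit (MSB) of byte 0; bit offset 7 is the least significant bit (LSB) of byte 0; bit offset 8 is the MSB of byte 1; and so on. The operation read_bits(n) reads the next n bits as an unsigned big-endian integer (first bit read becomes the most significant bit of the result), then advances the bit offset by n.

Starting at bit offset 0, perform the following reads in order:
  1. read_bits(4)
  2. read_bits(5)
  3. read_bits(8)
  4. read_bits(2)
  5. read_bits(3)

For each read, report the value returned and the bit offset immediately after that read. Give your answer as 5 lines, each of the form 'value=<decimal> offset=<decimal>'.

Answer: value=12 offset=4
value=7 offset=9
value=33 offset=17
value=3 offset=19
value=5 offset=22

Derivation:
Read 1: bits[0:4] width=4 -> value=12 (bin 1100); offset now 4 = byte 0 bit 4; 36 bits remain
Read 2: bits[4:9] width=5 -> value=7 (bin 00111); offset now 9 = byte 1 bit 1; 31 bits remain
Read 3: bits[9:17] width=8 -> value=33 (bin 00100001); offset now 17 = byte 2 bit 1; 23 bits remain
Read 4: bits[17:19] width=2 -> value=3 (bin 11); offset now 19 = byte 2 bit 3; 21 bits remain
Read 5: bits[19:22] width=3 -> value=5 (bin 101); offset now 22 = byte 2 bit 6; 18 bits remain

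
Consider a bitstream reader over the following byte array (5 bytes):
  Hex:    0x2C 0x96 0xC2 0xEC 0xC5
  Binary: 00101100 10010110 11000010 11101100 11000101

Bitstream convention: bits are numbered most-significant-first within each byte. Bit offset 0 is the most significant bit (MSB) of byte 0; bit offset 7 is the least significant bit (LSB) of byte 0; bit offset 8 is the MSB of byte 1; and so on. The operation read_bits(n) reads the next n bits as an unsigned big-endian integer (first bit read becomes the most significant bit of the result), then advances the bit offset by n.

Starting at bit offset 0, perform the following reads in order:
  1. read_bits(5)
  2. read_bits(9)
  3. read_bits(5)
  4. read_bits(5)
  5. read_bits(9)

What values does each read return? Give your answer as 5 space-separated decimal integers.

Answer: 5 293 22 2 473

Derivation:
Read 1: bits[0:5] width=5 -> value=5 (bin 00101); offset now 5 = byte 0 bit 5; 35 bits remain
Read 2: bits[5:14] width=9 -> value=293 (bin 100100101); offset now 14 = byte 1 bit 6; 26 bits remain
Read 3: bits[14:19] width=5 -> value=22 (bin 10110); offset now 19 = byte 2 bit 3; 21 bits remain
Read 4: bits[19:24] width=5 -> value=2 (bin 00010); offset now 24 = byte 3 bit 0; 16 bits remain
Read 5: bits[24:33] width=9 -> value=473 (bin 111011001); offset now 33 = byte 4 bit 1; 7 bits remain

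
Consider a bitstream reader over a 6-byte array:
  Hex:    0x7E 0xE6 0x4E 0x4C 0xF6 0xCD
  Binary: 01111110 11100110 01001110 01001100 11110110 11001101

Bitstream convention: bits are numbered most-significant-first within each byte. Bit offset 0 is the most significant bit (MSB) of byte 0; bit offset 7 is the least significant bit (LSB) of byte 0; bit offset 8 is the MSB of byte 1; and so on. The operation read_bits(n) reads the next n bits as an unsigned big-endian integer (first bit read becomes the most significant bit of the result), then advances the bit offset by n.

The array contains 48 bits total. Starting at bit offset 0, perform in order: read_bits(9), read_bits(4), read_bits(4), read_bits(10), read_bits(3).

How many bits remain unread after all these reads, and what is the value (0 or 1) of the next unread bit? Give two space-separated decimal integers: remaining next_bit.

Read 1: bits[0:9] width=9 -> value=253 (bin 011111101); offset now 9 = byte 1 bit 1; 39 bits remain
Read 2: bits[9:13] width=4 -> value=12 (bin 1100); offset now 13 = byte 1 bit 5; 35 bits remain
Read 3: bits[13:17] width=4 -> value=12 (bin 1100); offset now 17 = byte 2 bit 1; 31 bits remain
Read 4: bits[17:27] width=10 -> value=626 (bin 1001110010); offset now 27 = byte 3 bit 3; 21 bits remain
Read 5: bits[27:30] width=3 -> value=3 (bin 011); offset now 30 = byte 3 bit 6; 18 bits remain

Answer: 18 0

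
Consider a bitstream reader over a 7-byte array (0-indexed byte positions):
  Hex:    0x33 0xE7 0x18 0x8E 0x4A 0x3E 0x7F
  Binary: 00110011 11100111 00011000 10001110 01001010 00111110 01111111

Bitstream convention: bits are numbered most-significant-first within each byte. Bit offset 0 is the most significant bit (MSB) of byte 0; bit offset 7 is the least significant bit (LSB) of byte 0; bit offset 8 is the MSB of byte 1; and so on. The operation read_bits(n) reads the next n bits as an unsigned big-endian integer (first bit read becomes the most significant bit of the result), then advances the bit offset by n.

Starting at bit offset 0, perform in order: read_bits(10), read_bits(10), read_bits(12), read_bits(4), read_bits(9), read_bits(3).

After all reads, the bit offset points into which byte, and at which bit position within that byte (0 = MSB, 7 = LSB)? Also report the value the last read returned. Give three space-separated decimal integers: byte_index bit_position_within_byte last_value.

Answer: 6 0 6

Derivation:
Read 1: bits[0:10] width=10 -> value=207 (bin 0011001111); offset now 10 = byte 1 bit 2; 46 bits remain
Read 2: bits[10:20] width=10 -> value=625 (bin 1001110001); offset now 20 = byte 2 bit 4; 36 bits remain
Read 3: bits[20:32] width=12 -> value=2190 (bin 100010001110); offset now 32 = byte 4 bit 0; 24 bits remain
Read 4: bits[32:36] width=4 -> value=4 (bin 0100); offset now 36 = byte 4 bit 4; 20 bits remain
Read 5: bits[36:45] width=9 -> value=327 (bin 101000111); offset now 45 = byte 5 bit 5; 11 bits remain
Read 6: bits[45:48] width=3 -> value=6 (bin 110); offset now 48 = byte 6 bit 0; 8 bits remain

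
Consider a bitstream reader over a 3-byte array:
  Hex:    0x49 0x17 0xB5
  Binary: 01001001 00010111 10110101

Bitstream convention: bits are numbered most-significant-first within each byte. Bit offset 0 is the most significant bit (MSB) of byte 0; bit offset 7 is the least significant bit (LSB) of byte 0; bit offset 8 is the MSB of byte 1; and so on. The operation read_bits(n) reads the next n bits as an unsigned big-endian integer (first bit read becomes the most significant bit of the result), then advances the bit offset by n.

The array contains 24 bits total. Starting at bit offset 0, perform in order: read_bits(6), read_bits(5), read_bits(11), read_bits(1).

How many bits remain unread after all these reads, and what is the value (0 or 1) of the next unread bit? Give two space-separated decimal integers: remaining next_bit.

Read 1: bits[0:6] width=6 -> value=18 (bin 010010); offset now 6 = byte 0 bit 6; 18 bits remain
Read 2: bits[6:11] width=5 -> value=8 (bin 01000); offset now 11 = byte 1 bit 3; 13 bits remain
Read 3: bits[11:22] width=11 -> value=1517 (bin 10111101101); offset now 22 = byte 2 bit 6; 2 bits remain
Read 4: bits[22:23] width=1 -> value=0 (bin 0); offset now 23 = byte 2 bit 7; 1 bits remain

Answer: 1 1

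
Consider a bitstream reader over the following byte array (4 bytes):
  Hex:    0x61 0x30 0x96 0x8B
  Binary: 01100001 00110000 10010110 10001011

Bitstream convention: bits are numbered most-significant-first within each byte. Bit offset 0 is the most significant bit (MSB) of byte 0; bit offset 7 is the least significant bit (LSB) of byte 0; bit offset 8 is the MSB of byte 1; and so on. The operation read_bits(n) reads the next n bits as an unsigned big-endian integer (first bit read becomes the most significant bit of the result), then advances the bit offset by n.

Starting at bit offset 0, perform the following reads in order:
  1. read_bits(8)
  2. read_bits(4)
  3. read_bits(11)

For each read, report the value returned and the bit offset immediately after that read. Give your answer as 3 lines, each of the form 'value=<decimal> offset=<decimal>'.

Answer: value=97 offset=8
value=3 offset=12
value=75 offset=23

Derivation:
Read 1: bits[0:8] width=8 -> value=97 (bin 01100001); offset now 8 = byte 1 bit 0; 24 bits remain
Read 2: bits[8:12] width=4 -> value=3 (bin 0011); offset now 12 = byte 1 bit 4; 20 bits remain
Read 3: bits[12:23] width=11 -> value=75 (bin 00001001011); offset now 23 = byte 2 bit 7; 9 bits remain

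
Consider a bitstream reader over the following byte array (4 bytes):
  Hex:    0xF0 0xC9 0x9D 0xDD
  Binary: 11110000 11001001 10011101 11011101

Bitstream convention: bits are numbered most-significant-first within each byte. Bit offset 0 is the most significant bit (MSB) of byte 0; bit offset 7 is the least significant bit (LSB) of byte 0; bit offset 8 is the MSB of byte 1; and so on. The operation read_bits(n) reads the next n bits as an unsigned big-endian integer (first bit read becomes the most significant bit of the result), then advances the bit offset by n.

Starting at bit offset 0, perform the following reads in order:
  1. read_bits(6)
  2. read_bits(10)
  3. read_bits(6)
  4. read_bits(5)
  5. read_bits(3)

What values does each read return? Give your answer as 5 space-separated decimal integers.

Read 1: bits[0:6] width=6 -> value=60 (bin 111100); offset now 6 = byte 0 bit 6; 26 bits remain
Read 2: bits[6:16] width=10 -> value=201 (bin 0011001001); offset now 16 = byte 2 bit 0; 16 bits remain
Read 3: bits[16:22] width=6 -> value=39 (bin 100111); offset now 22 = byte 2 bit 6; 10 bits remain
Read 4: bits[22:27] width=5 -> value=14 (bin 01110); offset now 27 = byte 3 bit 3; 5 bits remain
Read 5: bits[27:30] width=3 -> value=7 (bin 111); offset now 30 = byte 3 bit 6; 2 bits remain

Answer: 60 201 39 14 7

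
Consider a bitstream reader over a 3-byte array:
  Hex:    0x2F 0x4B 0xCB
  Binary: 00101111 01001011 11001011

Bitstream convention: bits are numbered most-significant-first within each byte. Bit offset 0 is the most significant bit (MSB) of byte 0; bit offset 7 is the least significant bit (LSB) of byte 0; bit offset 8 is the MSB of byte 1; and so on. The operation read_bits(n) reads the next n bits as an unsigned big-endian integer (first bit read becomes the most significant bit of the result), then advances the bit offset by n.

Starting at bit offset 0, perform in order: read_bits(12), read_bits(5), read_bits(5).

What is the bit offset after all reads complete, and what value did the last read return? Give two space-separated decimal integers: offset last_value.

Answer: 22 18

Derivation:
Read 1: bits[0:12] width=12 -> value=756 (bin 001011110100); offset now 12 = byte 1 bit 4; 12 bits remain
Read 2: bits[12:17] width=5 -> value=23 (bin 10111); offset now 17 = byte 2 bit 1; 7 bits remain
Read 3: bits[17:22] width=5 -> value=18 (bin 10010); offset now 22 = byte 2 bit 6; 2 bits remain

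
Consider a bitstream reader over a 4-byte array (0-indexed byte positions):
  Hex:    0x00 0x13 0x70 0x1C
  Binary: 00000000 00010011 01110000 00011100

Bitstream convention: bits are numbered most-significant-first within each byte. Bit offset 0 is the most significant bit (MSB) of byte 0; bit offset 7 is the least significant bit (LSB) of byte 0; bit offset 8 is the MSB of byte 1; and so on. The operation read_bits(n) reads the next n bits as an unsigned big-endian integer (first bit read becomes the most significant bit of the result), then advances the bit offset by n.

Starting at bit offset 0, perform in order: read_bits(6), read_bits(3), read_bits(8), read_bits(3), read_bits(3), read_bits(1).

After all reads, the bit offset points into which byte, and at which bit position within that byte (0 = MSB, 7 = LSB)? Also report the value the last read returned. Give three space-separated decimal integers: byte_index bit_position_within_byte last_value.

Read 1: bits[0:6] width=6 -> value=0 (bin 000000); offset now 6 = byte 0 bit 6; 26 bits remain
Read 2: bits[6:9] width=3 -> value=0 (bin 000); offset now 9 = byte 1 bit 1; 23 bits remain
Read 3: bits[9:17] width=8 -> value=38 (bin 00100110); offset now 17 = byte 2 bit 1; 15 bits remain
Read 4: bits[17:20] width=3 -> value=7 (bin 111); offset now 20 = byte 2 bit 4; 12 bits remain
Read 5: bits[20:23] width=3 -> value=0 (bin 000); offset now 23 = byte 2 bit 7; 9 bits remain
Read 6: bits[23:24] width=1 -> value=0 (bin 0); offset now 24 = byte 3 bit 0; 8 bits remain

Answer: 3 0 0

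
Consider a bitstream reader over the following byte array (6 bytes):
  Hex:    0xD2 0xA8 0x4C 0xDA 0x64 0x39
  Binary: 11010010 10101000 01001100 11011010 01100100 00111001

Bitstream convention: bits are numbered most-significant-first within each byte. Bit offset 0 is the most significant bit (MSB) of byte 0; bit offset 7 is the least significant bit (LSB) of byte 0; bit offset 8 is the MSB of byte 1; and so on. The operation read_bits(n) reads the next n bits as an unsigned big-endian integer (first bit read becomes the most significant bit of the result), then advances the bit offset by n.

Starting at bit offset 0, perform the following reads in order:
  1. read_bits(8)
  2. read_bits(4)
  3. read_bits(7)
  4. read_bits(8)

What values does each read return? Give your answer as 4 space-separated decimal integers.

Read 1: bits[0:8] width=8 -> value=210 (bin 11010010); offset now 8 = byte 1 bit 0; 40 bits remain
Read 2: bits[8:12] width=4 -> value=10 (bin 1010); offset now 12 = byte 1 bit 4; 36 bits remain
Read 3: bits[12:19] width=7 -> value=66 (bin 1000010); offset now 19 = byte 2 bit 3; 29 bits remain
Read 4: bits[19:27] width=8 -> value=102 (bin 01100110); offset now 27 = byte 3 bit 3; 21 bits remain

Answer: 210 10 66 102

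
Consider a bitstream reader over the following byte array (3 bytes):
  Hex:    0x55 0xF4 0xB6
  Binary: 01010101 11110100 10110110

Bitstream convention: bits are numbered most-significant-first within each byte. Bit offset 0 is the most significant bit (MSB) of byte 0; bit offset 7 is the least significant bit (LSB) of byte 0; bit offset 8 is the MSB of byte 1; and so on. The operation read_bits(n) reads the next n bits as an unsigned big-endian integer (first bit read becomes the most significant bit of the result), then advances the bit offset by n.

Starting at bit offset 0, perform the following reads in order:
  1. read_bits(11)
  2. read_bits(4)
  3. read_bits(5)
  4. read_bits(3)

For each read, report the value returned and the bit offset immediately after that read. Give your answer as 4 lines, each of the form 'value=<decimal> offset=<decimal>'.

Answer: value=687 offset=11
value=10 offset=15
value=11 offset=20
value=3 offset=23

Derivation:
Read 1: bits[0:11] width=11 -> value=687 (bin 01010101111); offset now 11 = byte 1 bit 3; 13 bits remain
Read 2: bits[11:15] width=4 -> value=10 (bin 1010); offset now 15 = byte 1 bit 7; 9 bits remain
Read 3: bits[15:20] width=5 -> value=11 (bin 01011); offset now 20 = byte 2 bit 4; 4 bits remain
Read 4: bits[20:23] width=3 -> value=3 (bin 011); offset now 23 = byte 2 bit 7; 1 bits remain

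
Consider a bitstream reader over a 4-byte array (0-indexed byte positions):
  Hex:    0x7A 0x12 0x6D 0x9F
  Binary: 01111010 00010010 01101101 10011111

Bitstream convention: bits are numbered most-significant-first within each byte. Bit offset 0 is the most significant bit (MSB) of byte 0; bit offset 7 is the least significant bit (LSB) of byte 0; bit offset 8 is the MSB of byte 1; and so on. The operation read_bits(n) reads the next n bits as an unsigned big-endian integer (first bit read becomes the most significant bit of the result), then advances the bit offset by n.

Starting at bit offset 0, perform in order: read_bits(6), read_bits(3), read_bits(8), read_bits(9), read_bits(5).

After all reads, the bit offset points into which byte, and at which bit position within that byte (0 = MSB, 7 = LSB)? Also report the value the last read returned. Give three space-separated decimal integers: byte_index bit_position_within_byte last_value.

Answer: 3 7 15

Derivation:
Read 1: bits[0:6] width=6 -> value=30 (bin 011110); offset now 6 = byte 0 bit 6; 26 bits remain
Read 2: bits[6:9] width=3 -> value=4 (bin 100); offset now 9 = byte 1 bit 1; 23 bits remain
Read 3: bits[9:17] width=8 -> value=36 (bin 00100100); offset now 17 = byte 2 bit 1; 15 bits remain
Read 4: bits[17:26] width=9 -> value=438 (bin 110110110); offset now 26 = byte 3 bit 2; 6 bits remain
Read 5: bits[26:31] width=5 -> value=15 (bin 01111); offset now 31 = byte 3 bit 7; 1 bits remain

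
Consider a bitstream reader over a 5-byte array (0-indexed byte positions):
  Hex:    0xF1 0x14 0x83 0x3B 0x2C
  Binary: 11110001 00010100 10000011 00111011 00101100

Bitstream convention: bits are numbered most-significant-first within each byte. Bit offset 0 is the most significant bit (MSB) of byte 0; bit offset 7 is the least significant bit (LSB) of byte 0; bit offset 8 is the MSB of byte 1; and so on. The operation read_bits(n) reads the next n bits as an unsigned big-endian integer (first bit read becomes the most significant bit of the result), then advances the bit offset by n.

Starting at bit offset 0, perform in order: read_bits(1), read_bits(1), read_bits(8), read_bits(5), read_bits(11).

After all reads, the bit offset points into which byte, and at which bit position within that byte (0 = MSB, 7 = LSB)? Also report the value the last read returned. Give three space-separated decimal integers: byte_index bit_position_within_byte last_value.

Read 1: bits[0:1] width=1 -> value=1 (bin 1); offset now 1 = byte 0 bit 1; 39 bits remain
Read 2: bits[1:2] width=1 -> value=1 (bin 1); offset now 2 = byte 0 bit 2; 38 bits remain
Read 3: bits[2:10] width=8 -> value=196 (bin 11000100); offset now 10 = byte 1 bit 2; 30 bits remain
Read 4: bits[10:15] width=5 -> value=10 (bin 01010); offset now 15 = byte 1 bit 7; 25 bits remain
Read 5: bits[15:26] width=11 -> value=524 (bin 01000001100); offset now 26 = byte 3 bit 2; 14 bits remain

Answer: 3 2 524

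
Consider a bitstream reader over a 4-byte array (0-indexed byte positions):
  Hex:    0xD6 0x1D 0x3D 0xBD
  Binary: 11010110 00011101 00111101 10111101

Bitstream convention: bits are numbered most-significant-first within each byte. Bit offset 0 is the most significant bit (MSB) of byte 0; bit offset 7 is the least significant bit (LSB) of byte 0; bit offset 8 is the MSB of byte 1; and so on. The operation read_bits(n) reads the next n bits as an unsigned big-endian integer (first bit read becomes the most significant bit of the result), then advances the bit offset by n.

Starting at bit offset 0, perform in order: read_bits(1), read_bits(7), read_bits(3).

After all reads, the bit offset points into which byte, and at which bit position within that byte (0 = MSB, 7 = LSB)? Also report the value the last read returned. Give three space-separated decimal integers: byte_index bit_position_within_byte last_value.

Read 1: bits[0:1] width=1 -> value=1 (bin 1); offset now 1 = byte 0 bit 1; 31 bits remain
Read 2: bits[1:8] width=7 -> value=86 (bin 1010110); offset now 8 = byte 1 bit 0; 24 bits remain
Read 3: bits[8:11] width=3 -> value=0 (bin 000); offset now 11 = byte 1 bit 3; 21 bits remain

Answer: 1 3 0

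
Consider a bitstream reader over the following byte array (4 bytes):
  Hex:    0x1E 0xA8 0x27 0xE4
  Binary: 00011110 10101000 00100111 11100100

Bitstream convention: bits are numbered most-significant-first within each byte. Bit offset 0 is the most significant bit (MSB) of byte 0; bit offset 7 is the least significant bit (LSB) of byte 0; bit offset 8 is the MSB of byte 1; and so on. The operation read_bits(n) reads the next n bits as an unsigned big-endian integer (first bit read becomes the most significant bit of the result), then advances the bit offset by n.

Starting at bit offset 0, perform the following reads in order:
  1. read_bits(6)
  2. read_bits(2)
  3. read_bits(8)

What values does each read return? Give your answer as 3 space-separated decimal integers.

Read 1: bits[0:6] width=6 -> value=7 (bin 000111); offset now 6 = byte 0 bit 6; 26 bits remain
Read 2: bits[6:8] width=2 -> value=2 (bin 10); offset now 8 = byte 1 bit 0; 24 bits remain
Read 3: bits[8:16] width=8 -> value=168 (bin 10101000); offset now 16 = byte 2 bit 0; 16 bits remain

Answer: 7 2 168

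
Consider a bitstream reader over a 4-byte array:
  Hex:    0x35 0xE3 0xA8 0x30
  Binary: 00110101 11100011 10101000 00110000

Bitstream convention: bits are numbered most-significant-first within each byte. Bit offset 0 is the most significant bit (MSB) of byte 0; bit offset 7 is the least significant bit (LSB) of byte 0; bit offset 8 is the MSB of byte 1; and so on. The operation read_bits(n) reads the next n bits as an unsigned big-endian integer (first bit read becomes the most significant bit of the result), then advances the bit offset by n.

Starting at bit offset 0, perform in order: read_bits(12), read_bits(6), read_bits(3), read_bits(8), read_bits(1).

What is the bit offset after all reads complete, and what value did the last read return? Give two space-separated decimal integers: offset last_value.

Answer: 30 0

Derivation:
Read 1: bits[0:12] width=12 -> value=862 (bin 001101011110); offset now 12 = byte 1 bit 4; 20 bits remain
Read 2: bits[12:18] width=6 -> value=14 (bin 001110); offset now 18 = byte 2 bit 2; 14 bits remain
Read 3: bits[18:21] width=3 -> value=5 (bin 101); offset now 21 = byte 2 bit 5; 11 bits remain
Read 4: bits[21:29] width=8 -> value=6 (bin 00000110); offset now 29 = byte 3 bit 5; 3 bits remain
Read 5: bits[29:30] width=1 -> value=0 (bin 0); offset now 30 = byte 3 bit 6; 2 bits remain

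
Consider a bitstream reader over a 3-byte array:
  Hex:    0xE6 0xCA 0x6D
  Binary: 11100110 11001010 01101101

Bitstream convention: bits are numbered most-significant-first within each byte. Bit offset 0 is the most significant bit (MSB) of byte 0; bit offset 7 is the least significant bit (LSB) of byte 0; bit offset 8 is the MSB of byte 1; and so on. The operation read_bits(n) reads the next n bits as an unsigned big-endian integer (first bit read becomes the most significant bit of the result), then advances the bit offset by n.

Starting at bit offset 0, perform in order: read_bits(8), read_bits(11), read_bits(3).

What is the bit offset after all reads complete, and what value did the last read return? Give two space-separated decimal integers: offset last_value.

Read 1: bits[0:8] width=8 -> value=230 (bin 11100110); offset now 8 = byte 1 bit 0; 16 bits remain
Read 2: bits[8:19] width=11 -> value=1619 (bin 11001010011); offset now 19 = byte 2 bit 3; 5 bits remain
Read 3: bits[19:22] width=3 -> value=3 (bin 011); offset now 22 = byte 2 bit 6; 2 bits remain

Answer: 22 3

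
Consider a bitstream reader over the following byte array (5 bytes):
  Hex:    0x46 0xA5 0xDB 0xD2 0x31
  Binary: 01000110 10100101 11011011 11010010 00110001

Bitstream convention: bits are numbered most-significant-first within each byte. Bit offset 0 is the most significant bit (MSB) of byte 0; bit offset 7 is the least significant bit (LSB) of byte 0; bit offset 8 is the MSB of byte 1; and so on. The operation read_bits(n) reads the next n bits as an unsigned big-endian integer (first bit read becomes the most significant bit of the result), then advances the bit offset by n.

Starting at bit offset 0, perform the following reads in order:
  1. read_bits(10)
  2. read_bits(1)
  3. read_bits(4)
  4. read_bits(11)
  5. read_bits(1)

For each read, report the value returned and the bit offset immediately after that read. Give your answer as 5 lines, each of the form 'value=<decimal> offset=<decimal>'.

Answer: value=282 offset=10
value=1 offset=11
value=2 offset=15
value=1903 offset=26
value=0 offset=27

Derivation:
Read 1: bits[0:10] width=10 -> value=282 (bin 0100011010); offset now 10 = byte 1 bit 2; 30 bits remain
Read 2: bits[10:11] width=1 -> value=1 (bin 1); offset now 11 = byte 1 bit 3; 29 bits remain
Read 3: bits[11:15] width=4 -> value=2 (bin 0010); offset now 15 = byte 1 bit 7; 25 bits remain
Read 4: bits[15:26] width=11 -> value=1903 (bin 11101101111); offset now 26 = byte 3 bit 2; 14 bits remain
Read 5: bits[26:27] width=1 -> value=0 (bin 0); offset now 27 = byte 3 bit 3; 13 bits remain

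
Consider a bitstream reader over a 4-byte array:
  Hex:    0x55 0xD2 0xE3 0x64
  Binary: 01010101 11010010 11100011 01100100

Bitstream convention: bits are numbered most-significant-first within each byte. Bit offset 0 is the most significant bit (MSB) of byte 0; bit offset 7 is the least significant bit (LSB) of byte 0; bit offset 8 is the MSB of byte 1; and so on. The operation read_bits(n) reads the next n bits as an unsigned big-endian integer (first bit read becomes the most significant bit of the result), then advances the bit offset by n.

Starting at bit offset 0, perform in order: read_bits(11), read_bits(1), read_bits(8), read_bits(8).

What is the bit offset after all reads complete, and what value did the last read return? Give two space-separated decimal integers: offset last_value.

Read 1: bits[0:11] width=11 -> value=686 (bin 01010101110); offset now 11 = byte 1 bit 3; 21 bits remain
Read 2: bits[11:12] width=1 -> value=1 (bin 1); offset now 12 = byte 1 bit 4; 20 bits remain
Read 3: bits[12:20] width=8 -> value=46 (bin 00101110); offset now 20 = byte 2 bit 4; 12 bits remain
Read 4: bits[20:28] width=8 -> value=54 (bin 00110110); offset now 28 = byte 3 bit 4; 4 bits remain

Answer: 28 54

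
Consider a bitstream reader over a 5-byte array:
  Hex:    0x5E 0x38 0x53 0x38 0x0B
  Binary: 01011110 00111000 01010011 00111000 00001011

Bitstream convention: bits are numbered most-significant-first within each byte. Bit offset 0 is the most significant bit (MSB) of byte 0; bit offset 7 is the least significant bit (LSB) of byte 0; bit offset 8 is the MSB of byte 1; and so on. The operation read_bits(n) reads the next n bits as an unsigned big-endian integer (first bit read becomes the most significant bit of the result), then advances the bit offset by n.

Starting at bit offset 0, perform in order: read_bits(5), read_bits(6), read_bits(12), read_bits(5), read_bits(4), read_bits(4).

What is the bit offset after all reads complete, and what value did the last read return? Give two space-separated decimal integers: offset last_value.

Answer: 36 0

Derivation:
Read 1: bits[0:5] width=5 -> value=11 (bin 01011); offset now 5 = byte 0 bit 5; 35 bits remain
Read 2: bits[5:11] width=6 -> value=49 (bin 110001); offset now 11 = byte 1 bit 3; 29 bits remain
Read 3: bits[11:23] width=12 -> value=3113 (bin 110000101001); offset now 23 = byte 2 bit 7; 17 bits remain
Read 4: bits[23:28] width=5 -> value=19 (bin 10011); offset now 28 = byte 3 bit 4; 12 bits remain
Read 5: bits[28:32] width=4 -> value=8 (bin 1000); offset now 32 = byte 4 bit 0; 8 bits remain
Read 6: bits[32:36] width=4 -> value=0 (bin 0000); offset now 36 = byte 4 bit 4; 4 bits remain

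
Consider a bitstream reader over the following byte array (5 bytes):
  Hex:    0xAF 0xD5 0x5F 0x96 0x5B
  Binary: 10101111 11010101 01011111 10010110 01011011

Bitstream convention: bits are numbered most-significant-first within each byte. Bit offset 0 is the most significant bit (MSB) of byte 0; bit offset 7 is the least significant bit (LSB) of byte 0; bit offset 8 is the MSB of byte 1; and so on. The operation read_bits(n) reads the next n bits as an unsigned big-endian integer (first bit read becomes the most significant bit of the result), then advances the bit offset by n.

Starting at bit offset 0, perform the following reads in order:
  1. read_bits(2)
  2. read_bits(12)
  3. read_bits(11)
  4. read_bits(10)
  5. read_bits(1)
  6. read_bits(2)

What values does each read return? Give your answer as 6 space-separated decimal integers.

Answer: 2 3061 703 178 1 2

Derivation:
Read 1: bits[0:2] width=2 -> value=2 (bin 10); offset now 2 = byte 0 bit 2; 38 bits remain
Read 2: bits[2:14] width=12 -> value=3061 (bin 101111110101); offset now 14 = byte 1 bit 6; 26 bits remain
Read 3: bits[14:25] width=11 -> value=703 (bin 01010111111); offset now 25 = byte 3 bit 1; 15 bits remain
Read 4: bits[25:35] width=10 -> value=178 (bin 0010110010); offset now 35 = byte 4 bit 3; 5 bits remain
Read 5: bits[35:36] width=1 -> value=1 (bin 1); offset now 36 = byte 4 bit 4; 4 bits remain
Read 6: bits[36:38] width=2 -> value=2 (bin 10); offset now 38 = byte 4 bit 6; 2 bits remain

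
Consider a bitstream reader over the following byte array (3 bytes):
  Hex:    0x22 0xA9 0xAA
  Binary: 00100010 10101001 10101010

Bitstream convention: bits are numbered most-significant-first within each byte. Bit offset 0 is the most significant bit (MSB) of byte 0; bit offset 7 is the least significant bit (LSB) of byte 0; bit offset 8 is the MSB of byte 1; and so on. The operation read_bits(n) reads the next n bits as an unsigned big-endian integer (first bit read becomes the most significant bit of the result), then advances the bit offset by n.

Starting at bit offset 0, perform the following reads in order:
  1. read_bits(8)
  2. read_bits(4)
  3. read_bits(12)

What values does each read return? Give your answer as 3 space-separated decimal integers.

Read 1: bits[0:8] width=8 -> value=34 (bin 00100010); offset now 8 = byte 1 bit 0; 16 bits remain
Read 2: bits[8:12] width=4 -> value=10 (bin 1010); offset now 12 = byte 1 bit 4; 12 bits remain
Read 3: bits[12:24] width=12 -> value=2474 (bin 100110101010); offset now 24 = byte 3 bit 0; 0 bits remain

Answer: 34 10 2474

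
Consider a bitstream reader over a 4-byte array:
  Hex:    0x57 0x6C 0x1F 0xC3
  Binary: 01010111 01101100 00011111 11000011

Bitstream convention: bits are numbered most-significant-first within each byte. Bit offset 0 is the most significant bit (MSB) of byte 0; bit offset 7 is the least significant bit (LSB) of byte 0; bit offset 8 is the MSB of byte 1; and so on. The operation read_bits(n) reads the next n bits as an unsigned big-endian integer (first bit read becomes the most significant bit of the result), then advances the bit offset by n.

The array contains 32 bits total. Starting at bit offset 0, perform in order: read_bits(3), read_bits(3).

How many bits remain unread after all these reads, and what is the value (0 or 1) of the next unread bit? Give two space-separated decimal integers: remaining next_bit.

Answer: 26 1

Derivation:
Read 1: bits[0:3] width=3 -> value=2 (bin 010); offset now 3 = byte 0 bit 3; 29 bits remain
Read 2: bits[3:6] width=3 -> value=5 (bin 101); offset now 6 = byte 0 bit 6; 26 bits remain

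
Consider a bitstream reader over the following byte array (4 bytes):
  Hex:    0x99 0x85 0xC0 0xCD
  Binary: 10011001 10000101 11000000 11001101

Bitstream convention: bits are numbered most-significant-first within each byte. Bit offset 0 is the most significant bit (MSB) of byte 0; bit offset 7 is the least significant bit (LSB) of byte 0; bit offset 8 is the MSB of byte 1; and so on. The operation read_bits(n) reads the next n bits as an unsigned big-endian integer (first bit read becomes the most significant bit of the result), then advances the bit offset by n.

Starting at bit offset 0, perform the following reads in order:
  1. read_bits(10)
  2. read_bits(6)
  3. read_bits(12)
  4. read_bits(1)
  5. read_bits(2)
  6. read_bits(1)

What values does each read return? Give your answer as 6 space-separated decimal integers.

Read 1: bits[0:10] width=10 -> value=614 (bin 1001100110); offset now 10 = byte 1 bit 2; 22 bits remain
Read 2: bits[10:16] width=6 -> value=5 (bin 000101); offset now 16 = byte 2 bit 0; 16 bits remain
Read 3: bits[16:28] width=12 -> value=3084 (bin 110000001100); offset now 28 = byte 3 bit 4; 4 bits remain
Read 4: bits[28:29] width=1 -> value=1 (bin 1); offset now 29 = byte 3 bit 5; 3 bits remain
Read 5: bits[29:31] width=2 -> value=2 (bin 10); offset now 31 = byte 3 bit 7; 1 bits remain
Read 6: bits[31:32] width=1 -> value=1 (bin 1); offset now 32 = byte 4 bit 0; 0 bits remain

Answer: 614 5 3084 1 2 1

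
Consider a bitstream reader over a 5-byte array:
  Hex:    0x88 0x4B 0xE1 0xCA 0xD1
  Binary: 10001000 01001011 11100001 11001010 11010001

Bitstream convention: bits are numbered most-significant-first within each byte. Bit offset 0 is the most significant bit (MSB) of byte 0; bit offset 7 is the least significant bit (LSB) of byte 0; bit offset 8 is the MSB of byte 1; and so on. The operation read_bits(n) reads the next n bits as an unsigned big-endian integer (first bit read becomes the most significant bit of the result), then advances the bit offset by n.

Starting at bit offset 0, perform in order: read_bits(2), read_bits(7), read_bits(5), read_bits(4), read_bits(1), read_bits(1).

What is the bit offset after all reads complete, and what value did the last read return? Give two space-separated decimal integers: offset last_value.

Answer: 20 0

Derivation:
Read 1: bits[0:2] width=2 -> value=2 (bin 10); offset now 2 = byte 0 bit 2; 38 bits remain
Read 2: bits[2:9] width=7 -> value=16 (bin 0010000); offset now 9 = byte 1 bit 1; 31 bits remain
Read 3: bits[9:14] width=5 -> value=18 (bin 10010); offset now 14 = byte 1 bit 6; 26 bits remain
Read 4: bits[14:18] width=4 -> value=15 (bin 1111); offset now 18 = byte 2 bit 2; 22 bits remain
Read 5: bits[18:19] width=1 -> value=1 (bin 1); offset now 19 = byte 2 bit 3; 21 bits remain
Read 6: bits[19:20] width=1 -> value=0 (bin 0); offset now 20 = byte 2 bit 4; 20 bits remain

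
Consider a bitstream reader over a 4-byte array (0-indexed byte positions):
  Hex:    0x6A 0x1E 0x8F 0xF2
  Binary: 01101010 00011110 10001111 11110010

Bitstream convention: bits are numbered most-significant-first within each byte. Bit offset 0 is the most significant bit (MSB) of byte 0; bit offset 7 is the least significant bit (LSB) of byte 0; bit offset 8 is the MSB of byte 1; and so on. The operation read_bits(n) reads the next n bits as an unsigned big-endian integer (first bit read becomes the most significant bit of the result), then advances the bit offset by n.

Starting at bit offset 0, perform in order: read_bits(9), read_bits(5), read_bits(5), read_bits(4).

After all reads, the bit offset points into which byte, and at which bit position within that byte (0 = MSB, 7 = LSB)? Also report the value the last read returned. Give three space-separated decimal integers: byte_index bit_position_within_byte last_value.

Read 1: bits[0:9] width=9 -> value=212 (bin 011010100); offset now 9 = byte 1 bit 1; 23 bits remain
Read 2: bits[9:14] width=5 -> value=7 (bin 00111); offset now 14 = byte 1 bit 6; 18 bits remain
Read 3: bits[14:19] width=5 -> value=20 (bin 10100); offset now 19 = byte 2 bit 3; 13 bits remain
Read 4: bits[19:23] width=4 -> value=7 (bin 0111); offset now 23 = byte 2 bit 7; 9 bits remain

Answer: 2 7 7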